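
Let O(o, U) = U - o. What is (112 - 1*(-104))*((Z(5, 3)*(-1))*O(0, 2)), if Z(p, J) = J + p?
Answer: -3456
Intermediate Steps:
(112 - 1*(-104))*((Z(5, 3)*(-1))*O(0, 2)) = (112 - 1*(-104))*(((3 + 5)*(-1))*(2 - 1*0)) = (112 + 104)*((8*(-1))*(2 + 0)) = 216*(-8*2) = 216*(-16) = -3456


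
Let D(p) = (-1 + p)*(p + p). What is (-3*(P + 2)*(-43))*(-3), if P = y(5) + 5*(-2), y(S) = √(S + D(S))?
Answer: 3096 - 1161*√5 ≈ 499.93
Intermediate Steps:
D(p) = 2*p*(-1 + p) (D(p) = (-1 + p)*(2*p) = 2*p*(-1 + p))
y(S) = √(S + 2*S*(-1 + S))
P = -10 + 3*√5 (P = √(5*(-1 + 2*5)) + 5*(-2) = √(5*(-1 + 10)) - 10 = √(5*9) - 10 = √45 - 10 = 3*√5 - 10 = -10 + 3*√5 ≈ -3.2918)
(-3*(P + 2)*(-43))*(-3) = (-3*((-10 + 3*√5) + 2)*(-43))*(-3) = (-3*(-8 + 3*√5)*(-43))*(-3) = ((24 - 9*√5)*(-43))*(-3) = (-1032 + 387*√5)*(-3) = 3096 - 1161*√5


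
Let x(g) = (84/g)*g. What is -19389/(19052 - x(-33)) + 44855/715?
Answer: 167389301/2712424 ≈ 61.712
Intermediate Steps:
x(g) = 84
-19389/(19052 - x(-33)) + 44855/715 = -19389/(19052 - 1*84) + 44855/715 = -19389/(19052 - 84) + 44855*(1/715) = -19389/18968 + 8971/143 = 167389301/2712424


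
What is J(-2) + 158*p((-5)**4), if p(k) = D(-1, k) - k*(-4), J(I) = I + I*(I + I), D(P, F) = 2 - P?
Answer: 395480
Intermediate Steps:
J(I) = I + 2*I**2 (J(I) = I + I*(2*I) = I + 2*I**2)
p(k) = 3 + 4*k (p(k) = (2 - 1*(-1)) - k*(-4) = (2 + 1) - (-4)*k = 3 + 4*k)
J(-2) + 158*p((-5)**4) = -2*(1 + 2*(-2)) + 158*(3 + 4*(-5)**4) = -2*(1 - 4) + 158*(3 + 4*625) = -2*(-3) + 158*(3 + 2500) = 6 + 158*2503 = 6 + 395474 = 395480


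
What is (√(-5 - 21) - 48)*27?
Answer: -1296 + 27*I*√26 ≈ -1296.0 + 137.67*I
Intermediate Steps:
(√(-5 - 21) - 48)*27 = (√(-26) - 48)*27 = (I*√26 - 48)*27 = (-48 + I*√26)*27 = -1296 + 27*I*√26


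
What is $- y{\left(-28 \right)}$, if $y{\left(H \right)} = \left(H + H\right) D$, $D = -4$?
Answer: $-224$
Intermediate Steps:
$y{\left(H \right)} = - 8 H$ ($y{\left(H \right)} = \left(H + H\right) \left(-4\right) = 2 H \left(-4\right) = - 8 H$)
$- y{\left(-28 \right)} = - \left(-8\right) \left(-28\right) = \left(-1\right) 224 = -224$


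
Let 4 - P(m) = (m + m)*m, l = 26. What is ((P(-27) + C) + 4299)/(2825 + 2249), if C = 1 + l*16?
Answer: 1631/2537 ≈ 0.64289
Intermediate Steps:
P(m) = 4 - 2*m² (P(m) = 4 - (m + m)*m = 4 - 2*m*m = 4 - 2*m²)
C = 417 (C = 1 + 26*16 = 1 + 416 = 417)
((P(-27) + C) + 4299)/(2825 + 2249) = (((4 - 2*(-27)²) + 417) + 4299)/(2825 + 2249) = (((4 - 2*729) + 417) + 4299)/5074 = (((4 - 1458) + 417) + 4299)*(1/5074) = ((-1454 + 417) + 4299)*(1/5074) = (-1037 + 4299)*(1/5074) = 3262*(1/5074) = 1631/2537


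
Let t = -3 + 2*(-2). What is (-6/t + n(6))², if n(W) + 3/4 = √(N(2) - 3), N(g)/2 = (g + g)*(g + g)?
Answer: 22745/784 + 3*√29/14 ≈ 30.165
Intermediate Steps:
t = -7 (t = -3 - 4 = -7)
N(g) = 8*g² (N(g) = 2*((g + g)*(g + g)) = 2*((2*g)*(2*g)) = 2*(4*g²) = 8*g²)
n(W) = -¾ + √29 (n(W) = -¾ + √(8*2² - 3) = -¾ + √(8*4 - 3) = -¾ + √(32 - 3) = -¾ + √29)
(-6/t + n(6))² = (-6/(-7) + (-¾ + √29))² = (-6*(-⅐) + (-¾ + √29))² = (6/7 + (-¾ + √29))² = (3/28 + √29)²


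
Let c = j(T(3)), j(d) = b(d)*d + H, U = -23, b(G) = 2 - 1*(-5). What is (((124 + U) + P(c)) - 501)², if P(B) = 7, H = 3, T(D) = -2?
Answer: 154449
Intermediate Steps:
b(G) = 7 (b(G) = 2 + 5 = 7)
j(d) = 3 + 7*d (j(d) = 7*d + 3 = 3 + 7*d)
c = -11 (c = 3 + 7*(-2) = 3 - 14 = -11)
(((124 + U) + P(c)) - 501)² = (((124 - 23) + 7) - 501)² = ((101 + 7) - 501)² = (108 - 501)² = (-393)² = 154449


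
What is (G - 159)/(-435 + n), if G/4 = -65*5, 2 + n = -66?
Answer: 1459/503 ≈ 2.9006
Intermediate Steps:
n = -68 (n = -2 - 66 = -68)
G = -1300 (G = 4*(-65*5) = 4*(-325) = -1300)
(G - 159)/(-435 + n) = (-1300 - 159)/(-435 - 68) = -1459/(-503) = -1459*(-1/503) = 1459/503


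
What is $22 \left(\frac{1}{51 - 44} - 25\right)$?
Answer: $- \frac{3828}{7} \approx -546.86$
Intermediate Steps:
$22 \left(\frac{1}{51 - 44} - 25\right) = 22 \left(\frac{1}{7} - 25\right) = 22 \left(- \frac{174}{7}\right) = - \frac{3828}{7}$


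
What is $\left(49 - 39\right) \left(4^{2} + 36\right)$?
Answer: $520$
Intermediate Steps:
$\left(49 - 39\right) \left(4^{2} + 36\right) = 10 \left(16 + 36\right) = 10 \cdot 52 = 520$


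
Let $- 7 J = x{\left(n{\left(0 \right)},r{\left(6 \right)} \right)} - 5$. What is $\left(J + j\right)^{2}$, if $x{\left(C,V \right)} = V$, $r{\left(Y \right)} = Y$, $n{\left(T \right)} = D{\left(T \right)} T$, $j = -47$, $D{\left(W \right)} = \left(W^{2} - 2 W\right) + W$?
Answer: $\frac{108900}{49} \approx 2222.4$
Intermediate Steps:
$D{\left(W \right)} = W^{2} - W$
$n{\left(T \right)} = T^{2} \left(-1 + T\right)$ ($n{\left(T \right)} = T \left(-1 + T\right) T = T^{2} \left(-1 + T\right)$)
$J = - \frac{1}{7}$ ($J = - \frac{6 - 5}{7} = \left(- \frac{1}{7}\right) 1 = - \frac{1}{7} \approx -0.14286$)
$\left(J + j\right)^{2} = \left(- \frac{1}{7} - 47\right)^{2} = \left(- \frac{330}{7}\right)^{2} = \frac{108900}{49}$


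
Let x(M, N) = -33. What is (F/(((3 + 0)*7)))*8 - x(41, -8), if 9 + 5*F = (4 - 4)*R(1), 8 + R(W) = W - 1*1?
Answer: 1131/35 ≈ 32.314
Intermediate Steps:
R(W) = -9 + W (R(W) = -8 + (W - 1*1) = -8 + (W - 1) = -8 + (-1 + W) = -9 + W)
F = -9/5 (F = -9/5 + ((4 - 4)*(-9 + 1))/5 = -9/5 + (0*(-8))/5 = -9/5 + (⅕)*0 = -9/5 + 0 = -9/5 ≈ -1.8000)
(F/(((3 + 0)*7)))*8 - x(41, -8) = -9*1/(7*(3 + 0))/5*8 - 1*(-33) = -9/(5*(3*7))*8 + 33 = -9/5/21*8 + 33 = -9/5*1/21*8 + 33 = -3/35*8 + 33 = -24/35 + 33 = 1131/35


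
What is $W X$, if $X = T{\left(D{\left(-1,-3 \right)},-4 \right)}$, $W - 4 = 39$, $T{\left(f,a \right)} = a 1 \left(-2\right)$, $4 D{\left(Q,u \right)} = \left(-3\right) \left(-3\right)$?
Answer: $344$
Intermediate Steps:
$D{\left(Q,u \right)} = \frac{9}{4}$ ($D{\left(Q,u \right)} = \frac{\left(-3\right) \left(-3\right)}{4} = \frac{1}{4} \cdot 9 = \frac{9}{4}$)
$T{\left(f,a \right)} = - 2 a$ ($T{\left(f,a \right)} = a \left(-2\right) = - 2 a$)
$W = 43$ ($W = 4 + 39 = 43$)
$X = 8$ ($X = \left(-2\right) \left(-4\right) = 8$)
$W X = 43 \cdot 8 = 344$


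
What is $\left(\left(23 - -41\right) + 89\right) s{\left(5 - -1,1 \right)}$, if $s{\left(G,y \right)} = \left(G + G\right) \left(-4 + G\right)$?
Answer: $3672$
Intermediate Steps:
$s{\left(G,y \right)} = 2 G \left(-4 + G\right)$
$\left(\left(23 - -41\right) + 89\right) s{\left(5 - -1,1 \right)} = \left(\left(23 - -41\right) + 89\right) 2 \left(5 - -1\right) \left(-4 + \left(5 - -1\right)\right) = \left(\left(23 + 41\right) + 89\right) 2 \left(5 + 1\right) \left(-4 + \left(5 + 1\right)\right) = \left(64 + 89\right) 2 \cdot 6 \left(-4 + 6\right) = 153 \cdot 2 \cdot 6 \cdot 2 = 153 \cdot 24 = 3672$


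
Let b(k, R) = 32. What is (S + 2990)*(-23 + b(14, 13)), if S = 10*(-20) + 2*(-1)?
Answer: 25092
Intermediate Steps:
S = -202 (S = -200 - 2 = -202)
(S + 2990)*(-23 + b(14, 13)) = (-202 + 2990)*(-23 + 32) = 2788*9 = 25092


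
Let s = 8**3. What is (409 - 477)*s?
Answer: -34816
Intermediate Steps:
s = 512
(409 - 477)*s = (409 - 477)*512 = -68*512 = -34816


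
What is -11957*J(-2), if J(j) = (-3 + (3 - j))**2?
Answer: -47828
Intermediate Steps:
J(j) = j**2 (J(j) = (-j)**2 = j**2)
-11957*J(-2) = -11957*(-2)**2 = -11957*4 = -47828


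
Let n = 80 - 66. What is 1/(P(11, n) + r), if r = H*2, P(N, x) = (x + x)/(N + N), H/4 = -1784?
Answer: -11/156978 ≈ -7.0074e-5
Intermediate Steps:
n = 14
H = -7136 (H = 4*(-1784) = -7136)
P(N, x) = x/N (P(N, x) = (2*x)/((2*N)) = (2*x)*(1/(2*N)) = x/N)
r = -14272 (r = -7136*2 = -14272)
1/(P(11, n) + r) = 1/(14/11 - 14272) = 1/(-156978/11) = -11/156978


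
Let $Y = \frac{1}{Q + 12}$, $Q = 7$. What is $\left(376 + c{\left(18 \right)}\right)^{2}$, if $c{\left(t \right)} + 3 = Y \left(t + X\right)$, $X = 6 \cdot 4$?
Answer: $\frac{50822641}{361} \approx 1.4078 \cdot 10^{5}$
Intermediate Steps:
$X = 24$
$Y = \frac{1}{19}$ ($Y = \frac{1}{7 + 12} = \frac{1}{19} \approx 0.052632$)
$c{\left(t \right)} = - \frac{33}{19} + \frac{t}{19}$ ($c{\left(t \right)} = -3 + \frac{t + 24}{19} = -3 + \frac{24 + t}{19} = -3 + \left(\frac{24}{19} + \frac{t}{19}\right) = - \frac{33}{19} + \frac{t}{19}$)
$\left(376 + c{\left(18 \right)}\right)^{2} = \left(376 + \left(- \frac{33}{19} + \frac{1}{19} \cdot 18\right)\right)^{2} = \left(376 + \left(- \frac{33}{19} + \frac{18}{19}\right)\right)^{2} = \left(376 - \frac{15}{19}\right)^{2} = \left(\frac{7129}{19}\right)^{2} = \frac{50822641}{361}$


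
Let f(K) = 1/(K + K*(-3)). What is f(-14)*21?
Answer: ¾ ≈ 0.75000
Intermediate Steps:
f(K) = -1/(2*K) (f(K) = 1/(K - 3*K) = 1/(-2*K) = -1/(2*K))
f(-14)*21 = -½/(-14)*21 = -½*(-1/14)*21 = (1/28)*21 = ¾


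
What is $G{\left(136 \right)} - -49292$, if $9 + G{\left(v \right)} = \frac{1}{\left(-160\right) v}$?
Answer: $\frac{1072398079}{21760} \approx 49283.0$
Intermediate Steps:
$G{\left(v \right)} = -9 - \frac{1}{160 v}$ ($G{\left(v \right)} = -9 + \frac{1}{\left(-160\right) v} = -9 - \frac{1}{160 v}$)
$G{\left(136 \right)} - -49292 = \left(-9 - \frac{1}{160 \cdot 136}\right) - -49292 = \left(-9 - \frac{1}{21760}\right) + 49292 = - \frac{195841}{21760} + 49292 = \frac{1072398079}{21760}$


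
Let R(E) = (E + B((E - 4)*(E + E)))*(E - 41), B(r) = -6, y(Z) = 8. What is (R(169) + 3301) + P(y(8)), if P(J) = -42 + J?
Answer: 24131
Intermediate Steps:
R(E) = (-41 + E)*(-6 + E) (R(E) = (E - 6)*(E - 41) = (-6 + E)*(-41 + E) = (-41 + E)*(-6 + E))
(R(169) + 3301) + P(y(8)) = ((246 + 169² - 47*169) + 3301) + (-42 + 8) = ((246 + 28561 - 7943) + 3301) - 34 = (20864 + 3301) - 34 = 24165 - 34 = 24131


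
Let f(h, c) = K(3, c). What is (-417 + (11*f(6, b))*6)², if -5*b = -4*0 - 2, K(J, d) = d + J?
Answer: 927369/25 ≈ 37095.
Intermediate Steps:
K(J, d) = J + d
b = ⅖ (b = -(-4*0 - 2)/5 = -(0 - 2)/5 = -⅕*(-2) = ⅖ ≈ 0.40000)
f(h, c) = 3 + c
(-417 + (11*f(6, b))*6)² = (-417 + (11*(3 + ⅖))*6)² = (-417 + (11*(17/5))*6)² = (-417 + (187/5)*6)² = (-417 + 1122/5)² = (-963/5)² = 927369/25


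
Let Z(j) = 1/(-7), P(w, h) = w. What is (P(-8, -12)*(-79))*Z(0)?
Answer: -632/7 ≈ -90.286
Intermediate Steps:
Z(j) = -1/7
(P(-8, -12)*(-79))*Z(0) = -8*(-79)*(-1/7) = 632*(-1/7) = -632/7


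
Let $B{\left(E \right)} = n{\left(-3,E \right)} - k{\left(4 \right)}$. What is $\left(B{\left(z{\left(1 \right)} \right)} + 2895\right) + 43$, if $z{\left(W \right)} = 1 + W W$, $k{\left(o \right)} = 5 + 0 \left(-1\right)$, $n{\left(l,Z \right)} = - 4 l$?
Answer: $2945$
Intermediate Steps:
$k{\left(o \right)} = 5$ ($k{\left(o \right)} = 5 + 0 = 5$)
$z{\left(W \right)} = 1 + W^{2}$
$B{\left(E \right)} = 7$ ($B{\left(E \right)} = \left(-4\right) \left(-3\right) - 5 = 12 - 5 = 7$)
$\left(B{\left(z{\left(1 \right)} \right)} + 2895\right) + 43 = \left(7 + 2895\right) + 43 = 2902 + 43 = 2945$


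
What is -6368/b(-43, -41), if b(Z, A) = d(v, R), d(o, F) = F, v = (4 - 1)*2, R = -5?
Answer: 6368/5 ≈ 1273.6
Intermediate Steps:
v = 6 (v = 3*2 = 6)
b(Z, A) = -5
-6368/b(-43, -41) = -6368/(-5) = -6368*(-⅕) = 6368/5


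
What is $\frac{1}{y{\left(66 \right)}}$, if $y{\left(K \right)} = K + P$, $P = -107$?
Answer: $- \frac{1}{41} \approx -0.02439$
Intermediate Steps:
$y{\left(K \right)} = -107 + K$ ($y{\left(K \right)} = K - 107 = -107 + K$)
$\frac{1}{y{\left(66 \right)}} = \frac{1}{-107 + 66} = \frac{1}{-41} = - \frac{1}{41}$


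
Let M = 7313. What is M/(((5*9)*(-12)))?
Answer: -7313/540 ≈ -13.543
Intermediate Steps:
M/(((5*9)*(-12))) = 7313/(((5*9)*(-12))) = 7313/((45*(-12))) = 7313/(-540) = 7313*(-1/540) = -7313/540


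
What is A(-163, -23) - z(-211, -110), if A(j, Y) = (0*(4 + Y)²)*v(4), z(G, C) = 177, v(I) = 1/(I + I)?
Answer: -177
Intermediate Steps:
v(I) = 1/(2*I)
A(j, Y) = 0 (A(j, Y) = (0*(4 + Y)²)*((½)/4) = 0*((½)*(¼)) = 0*(⅛) = 0)
A(-163, -23) - z(-211, -110) = 0 - 1*177 = 0 - 177 = -177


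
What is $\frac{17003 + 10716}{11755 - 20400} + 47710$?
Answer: $\frac{412425231}{8645} \approx 47707.0$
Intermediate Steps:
$\frac{17003 + 10716}{11755 - 20400} + 47710 = \frac{27719}{-8645} + 47710 = 27719 \left(- \frac{1}{8645}\right) + 47710 = - \frac{27719}{8645} + 47710 = \frac{412425231}{8645}$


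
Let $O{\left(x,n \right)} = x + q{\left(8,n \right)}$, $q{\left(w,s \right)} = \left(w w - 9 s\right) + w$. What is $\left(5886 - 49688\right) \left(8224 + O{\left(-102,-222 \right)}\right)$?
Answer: $-446429984$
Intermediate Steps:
$q{\left(w,s \right)} = w + w^{2} - 9 s$ ($q{\left(w,s \right)} = \left(w^{2} - 9 s\right) + w = w + w^{2} - 9 s$)
$O{\left(x,n \right)} = 72 + x - 9 n$ ($O{\left(x,n \right)} = x + \left(8 + 8^{2} - 9 n\right) = x + \left(8 + 64 - 9 n\right) = x - \left(-72 + 9 n\right) = 72 + x - 9 n$)
$\left(5886 - 49688\right) \left(8224 + O{\left(-102,-222 \right)}\right) = \left(5886 - 49688\right) \left(8224 - -1968\right) = - 43802 \left(8224 + \left(72 - 102 + 1998\right)\right) = - 43802 \left(8224 + 1968\right) = \left(-43802\right) 10192 = -446429984$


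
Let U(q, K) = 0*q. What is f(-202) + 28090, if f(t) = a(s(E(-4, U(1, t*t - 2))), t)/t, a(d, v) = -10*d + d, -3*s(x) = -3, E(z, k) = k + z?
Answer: 5674189/202 ≈ 28090.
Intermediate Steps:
U(q, K) = 0
s(x) = 1 (s(x) = -1/3*(-3) = 1)
a(d, v) = -9*d
f(t) = -9/t (f(t) = (-9*1)/t = -9/t)
f(-202) + 28090 = -9/(-202) + 28090 = -9*(-1/202) + 28090 = 9/202 + 28090 = 5674189/202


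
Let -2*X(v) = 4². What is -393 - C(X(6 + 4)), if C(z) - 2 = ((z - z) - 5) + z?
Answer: -382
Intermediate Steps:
X(v) = -8 (X(v) = -½*4² = -½*16 = -8)
C(z) = -3 + z (C(z) = 2 + (((z - z) - 5) + z) = 2 + ((0 - 5) + z) = 2 + (-5 + z) = -3 + z)
-393 - C(X(6 + 4)) = -393 - (-3 - 8) = -393 - 1*(-11) = -393 + 11 = -382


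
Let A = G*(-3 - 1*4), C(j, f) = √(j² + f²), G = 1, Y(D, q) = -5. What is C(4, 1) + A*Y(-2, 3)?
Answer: 35 + √17 ≈ 39.123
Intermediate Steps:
C(j, f) = √(f² + j²)
A = -7 (A = 1*(-3 - 1*4) = 1*(-3 - 4) = 1*(-7) = -7)
C(4, 1) + A*Y(-2, 3) = √(1² + 4²) - 7*(-5) = √(1 + 16) + 35 = √17 + 35 = 35 + √17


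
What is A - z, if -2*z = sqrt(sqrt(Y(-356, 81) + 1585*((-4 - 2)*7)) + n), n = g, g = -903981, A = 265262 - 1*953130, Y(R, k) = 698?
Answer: -687868 + sqrt(-903981 + 4*I*sqrt(4117))/2 ≈ -6.8787e+5 + 475.39*I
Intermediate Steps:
A = -687868 (A = 265262 - 953130 = -687868)
n = -903981
z = -sqrt(-903981 + 4*I*sqrt(4117))/2 (z = -sqrt(sqrt(698 + 1585*((-4 - 2)*7)) - 903981)/2 = -sqrt(sqrt(698 + 1585*(-6*7)) - 903981)/2 = -sqrt(sqrt(698 + 1585*(-42)) - 903981)/2 = -sqrt(sqrt(698 - 66570) - 903981)/2 = -sqrt(sqrt(-65872) - 903981)/2 = -sqrt(4*I*sqrt(4117) - 903981)/2 = -sqrt(-903981 + 4*I*sqrt(4117))/2 ≈ -0.067486 - 475.39*I)
A - z = -687868 - (-1)*sqrt(-903981 + 4*I*sqrt(4117))/2 = -687868 + sqrt(-903981 + 4*I*sqrt(4117))/2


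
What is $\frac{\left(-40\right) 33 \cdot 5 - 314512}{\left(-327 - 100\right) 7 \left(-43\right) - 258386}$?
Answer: $\frac{321112}{129859} \approx 2.4728$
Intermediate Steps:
$\frac{\left(-40\right) 33 \cdot 5 - 314512}{\left(-327 - 100\right) 7 \left(-43\right) - 258386} = \frac{\left(-1320\right) 5 - 314512}{\left(-427\right) \left(-301\right) - 258386} = \frac{-6600 - 314512}{128527 - 258386} = - \frac{321112}{-129859} = \left(-321112\right) \left(- \frac{1}{129859}\right) = \frac{321112}{129859}$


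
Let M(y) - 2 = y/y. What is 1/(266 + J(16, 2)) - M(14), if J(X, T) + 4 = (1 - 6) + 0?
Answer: -770/257 ≈ -2.9961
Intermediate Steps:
J(X, T) = -9 (J(X, T) = -4 + ((1 - 6) + 0) = -4 + (-5 + 0) = -4 - 5 = -9)
M(y) = 3 (M(y) = 2 + y/y = 2 + 1 = 3)
1/(266 + J(16, 2)) - M(14) = 1/(266 - 9) - 1*3 = 1/257 - 3 = -770/257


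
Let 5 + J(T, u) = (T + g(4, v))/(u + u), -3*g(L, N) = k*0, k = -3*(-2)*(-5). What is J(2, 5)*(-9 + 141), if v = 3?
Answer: -3168/5 ≈ -633.60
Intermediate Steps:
k = -30 (k = 6*(-5) = -30)
g(L, N) = 0 (g(L, N) = -(-10)*0 = -⅓*0 = 0)
J(T, u) = -5 + T/(2*u) (J(T, u) = -5 + (T + 0)/(u + u) = -5 + T/((2*u)) = -5 + T*(1/(2*u)) = -5 + T/(2*u))
J(2, 5)*(-9 + 141) = (-5 + (½)*2/5)*(-9 + 141) = (-5 + (½)*2*(⅕))*132 = (-5 + ⅕)*132 = -24/5*132 = -3168/5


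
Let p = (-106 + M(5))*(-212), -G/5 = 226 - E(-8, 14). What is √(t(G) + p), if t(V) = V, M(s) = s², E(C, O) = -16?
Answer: √15962 ≈ 126.34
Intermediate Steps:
G = -1210 (G = -5*(226 - 1*(-16)) = -5*(226 + 16) = -5*242 = -1210)
p = 17172 (p = (-106 + 5²)*(-212) = (-106 + 25)*(-212) = -81*(-212) = 17172)
√(t(G) + p) = √(-1210 + 17172) = √15962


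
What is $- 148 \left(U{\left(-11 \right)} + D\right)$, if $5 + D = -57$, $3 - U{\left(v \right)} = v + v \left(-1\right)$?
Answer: $8732$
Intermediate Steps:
$U{\left(v \right)} = 3$ ($U{\left(v \right)} = 3 - \left(v + v \left(-1\right)\right) = 3 - \left(v - v\right) = 3 - 0 = 3 + 0 = 3$)
$D = -62$ ($D = -5 - 57 = -62$)
$- 148 \left(U{\left(-11 \right)} + D\right) = - 148 \left(3 - 62\right) = \left(-148\right) \left(-59\right) = 8732$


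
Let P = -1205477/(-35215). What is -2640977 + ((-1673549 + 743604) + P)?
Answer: -125748812753/35215 ≈ -3.5709e+6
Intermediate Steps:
P = 1205477/35215 (P = -1205477*(-1/35215) = 1205477/35215 ≈ 34.232)
-2640977 + ((-1673549 + 743604) + P) = -2640977 + ((-1673549 + 743604) + 1205477/35215) = -2640977 + (-929945 + 1205477/35215) = -2640977 - 32746807698/35215 = -125748812753/35215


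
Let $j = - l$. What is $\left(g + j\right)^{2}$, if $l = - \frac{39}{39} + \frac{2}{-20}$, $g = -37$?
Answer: $\frac{128881}{100} \approx 1288.8$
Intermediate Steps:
$l = - \frac{11}{10}$ ($l = \left(-39\right) \frac{1}{39} + 2 \left(- \frac{1}{20}\right) = -1 - \frac{1}{10} = - \frac{11}{10} \approx -1.1$)
$j = \frac{11}{10}$ ($j = \left(-1\right) \left(- \frac{11}{10}\right) = \frac{11}{10} \approx 1.1$)
$\left(g + j\right)^{2} = \left(-37 + \frac{11}{10}\right)^{2} = \left(- \frac{359}{10}\right)^{2} = \frac{128881}{100}$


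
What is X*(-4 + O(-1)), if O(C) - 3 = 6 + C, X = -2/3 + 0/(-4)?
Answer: -8/3 ≈ -2.6667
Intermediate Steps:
X = -2/3 (X = -2*1/3 + 0*(-1/4) = -2/3 + 0 = -2/3 ≈ -0.66667)
O(C) = 9 + C (O(C) = 3 + (6 + C) = 9 + C)
X*(-4 + O(-1)) = -2*(-4 + (9 - 1))/3 = -2*(-4 + 8)/3 = -2/3*4 = -8/3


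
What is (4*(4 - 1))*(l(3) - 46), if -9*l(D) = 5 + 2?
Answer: -1684/3 ≈ -561.33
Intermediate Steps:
l(D) = -7/9 (l(D) = -(5 + 2)/9 = -⅑*7 = -7/9)
(4*(4 - 1))*(l(3) - 46) = (4*(4 - 1))*(-7/9 - 46) = (4*3)*(-421/9) = 12*(-421/9) = -1684/3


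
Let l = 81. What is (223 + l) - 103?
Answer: 201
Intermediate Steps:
(223 + l) - 103 = (223 + 81) - 103 = 304 - 103 = 201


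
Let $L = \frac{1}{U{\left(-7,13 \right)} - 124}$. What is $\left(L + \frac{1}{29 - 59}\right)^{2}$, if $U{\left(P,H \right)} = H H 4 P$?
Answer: $\frac{5968249}{5305665600} \approx 0.0011249$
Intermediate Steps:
$U{\left(P,H \right)} = 4 P H^{2}$ ($U{\left(P,H \right)} = H^{2} \cdot 4 P = 4 H^{2} P = 4 P H^{2}$)
$L = - \frac{1}{4856}$ ($L = \frac{1}{4 \left(-7\right) 13^{2} - 124} = \frac{1}{4 \left(-7\right) 169 - 124} = \frac{1}{-4732 - 124} = \frac{1}{-4856} = - \frac{1}{4856} \approx -0.00020593$)
$\left(L + \frac{1}{29 - 59}\right)^{2} = \left(- \frac{1}{4856} + \frac{1}{29 - 59}\right)^{2} = \left(- \frac{1}{4856} + \frac{1}{-30}\right)^{2} = \left(- \frac{1}{4856} - \frac{1}{30}\right)^{2} = \left(- \frac{2443}{72840}\right)^{2} = \frac{5968249}{5305665600}$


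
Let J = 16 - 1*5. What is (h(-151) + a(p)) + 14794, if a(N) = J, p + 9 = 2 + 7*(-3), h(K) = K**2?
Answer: 37606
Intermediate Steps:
p = -28 (p = -9 + (2 + 7*(-3)) = -9 + (2 - 21) = -9 - 19 = -28)
J = 11 (J = 16 - 5 = 11)
a(N) = 11
(h(-151) + a(p)) + 14794 = ((-151)**2 + 11) + 14794 = (22801 + 11) + 14794 = 22812 + 14794 = 37606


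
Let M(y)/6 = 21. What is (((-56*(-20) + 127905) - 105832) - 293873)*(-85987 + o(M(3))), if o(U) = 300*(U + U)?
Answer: 2811553160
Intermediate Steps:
M(y) = 126 (M(y) = 6*21 = 126)
o(U) = 600*U (o(U) = 300*(2*U) = 600*U)
(((-56*(-20) + 127905) - 105832) - 293873)*(-85987 + o(M(3))) = (((-56*(-20) + 127905) - 105832) - 293873)*(-85987 + 600*126) = (((1120 + 127905) - 105832) - 293873)*(-85987 + 75600) = ((129025 - 105832) - 293873)*(-10387) = (23193 - 293873)*(-10387) = -270680*(-10387) = 2811553160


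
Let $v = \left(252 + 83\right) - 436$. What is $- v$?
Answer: $101$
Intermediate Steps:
$v = -101$ ($v = 335 - 436 = -101$)
$- v = \left(-1\right) \left(-101\right) = 101$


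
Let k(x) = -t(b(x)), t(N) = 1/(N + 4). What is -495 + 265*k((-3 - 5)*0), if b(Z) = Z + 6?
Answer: -1043/2 ≈ -521.50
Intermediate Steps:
b(Z) = 6 + Z
t(N) = 1/(4 + N)
k(x) = -1/(10 + x) (k(x) = -1/(4 + (6 + x)) = -1/(10 + x))
-495 + 265*k((-3 - 5)*0) = -495 + 265*(-1/(10 + (-3 - 5)*0)) = -495 + 265*(-1/(10 - 8*0)) = -495 + 265*(-1/(10 + 0)) = -495 + 265*(-1/10) = -495 + 265*(-1*⅒) = -495 + 265*(-⅒) = -495 - 53/2 = -1043/2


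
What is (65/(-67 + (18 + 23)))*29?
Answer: -145/2 ≈ -72.500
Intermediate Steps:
(65/(-67 + (18 + 23)))*29 = (65/(-67 + 41))*29 = (65/(-26))*29 = (65*(-1/26))*29 = -5/2*29 = -145/2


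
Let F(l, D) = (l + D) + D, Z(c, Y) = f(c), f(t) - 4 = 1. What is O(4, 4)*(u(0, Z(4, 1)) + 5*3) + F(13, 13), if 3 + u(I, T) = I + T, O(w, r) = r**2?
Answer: 311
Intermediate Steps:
f(t) = 5 (f(t) = 4 + 1 = 5)
Z(c, Y) = 5
F(l, D) = l + 2*D (F(l, D) = (D + l) + D = l + 2*D)
u(I, T) = -3 + I + T (u(I, T) = -3 + (I + T) = -3 + I + T)
O(4, 4)*(u(0, Z(4, 1)) + 5*3) + F(13, 13) = 4**2*((-3 + 0 + 5) + 5*3) + (13 + 2*13) = 16*(2 + 15) + (13 + 26) = 16*17 + 39 = 272 + 39 = 311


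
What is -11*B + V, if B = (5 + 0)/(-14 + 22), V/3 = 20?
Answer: 425/8 ≈ 53.125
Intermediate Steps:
V = 60 (V = 3*20 = 60)
B = 5/8 ≈ 0.62500
-11*B + V = -11*5/8 + 60 = -55/8 + 60 = 425/8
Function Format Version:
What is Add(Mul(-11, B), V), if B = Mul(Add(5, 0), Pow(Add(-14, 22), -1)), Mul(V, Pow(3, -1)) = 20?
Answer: Rational(425, 8) ≈ 53.125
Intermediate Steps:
V = 60 (V = Mul(3, 20) = 60)
B = Rational(5, 8) (B = Mul(5, Pow(8, -1)) = Mul(5, Rational(1, 8)) = Rational(5, 8) ≈ 0.62500)
Add(Mul(-11, B), V) = Add(Mul(-11, Rational(5, 8)), 60) = Add(Rational(-55, 8), 60) = Rational(425, 8)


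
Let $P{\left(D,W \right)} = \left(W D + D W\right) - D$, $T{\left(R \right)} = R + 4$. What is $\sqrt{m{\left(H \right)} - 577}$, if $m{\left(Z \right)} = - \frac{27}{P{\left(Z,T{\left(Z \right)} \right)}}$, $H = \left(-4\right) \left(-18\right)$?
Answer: $\frac{i \sqrt{210499738}}{604} \approx 24.021 i$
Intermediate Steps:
$H = 72$
$T{\left(R \right)} = 4 + R$
$P{\left(D,W \right)} = - D + 2 D W$ ($P{\left(D,W \right)} = \left(D W + D W\right) - D = 2 D W - D = - D + 2 D W$)
$m{\left(Z \right)} = - \frac{27}{Z \left(7 + 2 Z\right)}$ ($m{\left(Z \right)} = - \frac{27}{Z \left(-1 + 2 \left(4 + Z\right)\right)} = - \frac{27}{Z \left(-1 + \left(8 + 2 Z\right)\right)} = - \frac{27}{Z \left(7 + 2 Z\right)}$)
$\sqrt{m{\left(H \right)} - 577} = \sqrt{- \frac{27}{72 \left(7 + 2 \cdot 72\right)} - 577} = \sqrt{\left(-27\right) \frac{1}{72} \frac{1}{7 + 144} - 577} = \sqrt{\left(-27\right) \frac{1}{72} \cdot \frac{1}{151} - 577} = \sqrt{- \frac{3}{1208} - 577} = \sqrt{- \frac{697019}{1208}} = \frac{i \sqrt{210499738}}{604}$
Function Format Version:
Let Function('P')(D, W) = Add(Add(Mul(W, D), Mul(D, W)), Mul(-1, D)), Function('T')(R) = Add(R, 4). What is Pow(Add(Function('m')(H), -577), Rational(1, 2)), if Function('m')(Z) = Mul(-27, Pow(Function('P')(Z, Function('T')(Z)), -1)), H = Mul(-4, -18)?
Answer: Mul(Rational(1, 604), I, Pow(210499738, Rational(1, 2))) ≈ Mul(24.021, I)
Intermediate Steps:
H = 72
Function('T')(R) = Add(4, R)
Function('P')(D, W) = Add(Mul(-1, D), Mul(2, D, W)) (Function('P')(D, W) = Add(Add(Mul(D, W), Mul(D, W)), Mul(-1, D)) = Add(Mul(2, D, W), Mul(-1, D)) = Add(Mul(-1, D), Mul(2, D, W)))
Function('m')(Z) = Mul(-27, Pow(Z, -1), Pow(Add(7, Mul(2, Z)), -1)) (Function('m')(Z) = Mul(-27, Pow(Mul(Z, Add(-1, Mul(2, Add(4, Z)))), -1)) = Mul(-27, Pow(Mul(Z, Add(-1, Add(8, Mul(2, Z)))), -1)) = Mul(-27, Pow(Mul(Z, Add(7, Mul(2, Z))), -1)) = Mul(-27, Mul(Pow(Z, -1), Pow(Add(7, Mul(2, Z)), -1))) = Mul(-27, Pow(Z, -1), Pow(Add(7, Mul(2, Z)), -1)))
Pow(Add(Function('m')(H), -577), Rational(1, 2)) = Pow(Add(Mul(-27, Pow(72, -1), Pow(Add(7, Mul(2, 72)), -1)), -577), Rational(1, 2)) = Pow(Add(Mul(-27, Rational(1, 72), Pow(Add(7, 144), -1)), -577), Rational(1, 2)) = Pow(Add(Mul(-27, Rational(1, 72), Pow(151, -1)), -577), Rational(1, 2)) = Pow(Add(Mul(-27, Rational(1, 72), Rational(1, 151)), -577), Rational(1, 2)) = Pow(Add(Rational(-3, 1208), -577), Rational(1, 2)) = Pow(Rational(-697019, 1208), Rational(1, 2)) = Mul(Rational(1, 604), I, Pow(210499738, Rational(1, 2)))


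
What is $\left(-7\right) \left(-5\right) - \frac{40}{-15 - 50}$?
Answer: $\frac{463}{13} \approx 35.615$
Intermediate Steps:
$\left(-7\right) \left(-5\right) - \frac{40}{-15 - 50} = 35 - \frac{40}{-65} = 35 - - \frac{8}{13} = 35 + \frac{8}{13} = \frac{463}{13}$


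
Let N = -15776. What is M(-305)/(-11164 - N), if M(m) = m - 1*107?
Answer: -103/1153 ≈ -0.089332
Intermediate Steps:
M(m) = -107 + m (M(m) = m - 107 = -107 + m)
M(-305)/(-11164 - N) = (-107 - 305)/(-11164 - 1*(-15776)) = -412/(-11164 + 15776) = -412/4612 = -412*1/4612 = -103/1153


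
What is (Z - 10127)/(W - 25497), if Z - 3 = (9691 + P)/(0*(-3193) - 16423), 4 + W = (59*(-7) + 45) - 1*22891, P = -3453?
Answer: 16627269/80078548 ≈ 0.20764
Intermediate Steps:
W = -23263 (W = -4 + ((59*(-7) + 45) - 1*22891) = -4 + ((-413 + 45) - 22891) = -4 + (-368 - 22891) = -4 - 23259 = -23263)
Z = 43031/16423 (Z = 3 + (9691 - 3453)/(0*(-3193) - 16423) = 3 + 6238/(0 - 16423) = 3 + 6238/(-16423) = 3 + 6238*(-1/16423) = 3 - 6238/16423 = 43031/16423 ≈ 2.6202)
(Z - 10127)/(W - 25497) = (43031/16423 - 10127)/(-23263 - 25497) = -166272690/16423/(-48760) = -166272690/16423*(-1/48760) = 16627269/80078548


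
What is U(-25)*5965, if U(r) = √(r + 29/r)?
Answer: 1193*I*√654 ≈ 30509.0*I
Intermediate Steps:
U(-25)*5965 = √(-25 + 29/(-25))*5965 = √(-25 + 29*(-1/25))*5965 = √(-25 - 29/25)*5965 = √(-654/25)*5965 = (I*√654/5)*5965 = 1193*I*√654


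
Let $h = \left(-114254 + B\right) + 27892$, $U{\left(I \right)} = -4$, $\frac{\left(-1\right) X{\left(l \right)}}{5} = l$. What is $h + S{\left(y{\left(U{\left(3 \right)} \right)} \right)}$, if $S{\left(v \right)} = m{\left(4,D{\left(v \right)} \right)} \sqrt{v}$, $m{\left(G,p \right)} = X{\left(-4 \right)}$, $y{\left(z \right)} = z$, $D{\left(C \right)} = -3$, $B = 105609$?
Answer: $19247 + 40 i \approx 19247.0 + 40.0 i$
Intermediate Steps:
$X{\left(l \right)} = - 5 l$
$h = 19247$ ($h = \left(-114254 + 105609\right) + 27892 = -8645 + 27892 = 19247$)
$m{\left(G,p \right)} = 20$ ($m{\left(G,p \right)} = \left(-5\right) \left(-4\right) = 20$)
$S{\left(v \right)} = 20 \sqrt{v}$
$h + S{\left(y{\left(U{\left(3 \right)} \right)} \right)} = 19247 + 20 \sqrt{-4} = 19247 + 20 \cdot 2 i = 19247 + 40 i$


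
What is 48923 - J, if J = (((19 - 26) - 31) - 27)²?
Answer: 44698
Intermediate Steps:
J = 4225 (J = ((-7 - 31) - 27)² = (-38 - 27)² = (-65)² = 4225)
48923 - J = 48923 - 1*4225 = 48923 - 4225 = 44698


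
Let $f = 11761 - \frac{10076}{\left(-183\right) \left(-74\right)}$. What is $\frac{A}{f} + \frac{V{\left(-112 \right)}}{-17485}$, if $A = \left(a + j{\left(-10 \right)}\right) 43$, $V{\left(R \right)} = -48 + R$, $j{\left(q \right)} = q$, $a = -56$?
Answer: $- \frac{64650576530}{278461539421} \approx -0.23217$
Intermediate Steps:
$A = -2838$ ($A = \left(-56 - 10\right) 43 = \left(-66\right) 43 = -2838$)
$f = \frac{79628693}{6771}$ ($f = 11761 - \frac{10076}{13542} = 11761 - 10076 \cdot \frac{1}{13542} = 11761 - \frac{5038}{6771} = \frac{79628693}{6771} \approx 11760.0$)
$\frac{A}{f} + \frac{V{\left(-112 \right)}}{-17485} = - \frac{2838}{\frac{79628693}{6771}} + \frac{-48 - 112}{-17485} = \left(-2838\right) \frac{6771}{79628693} - - \frac{32}{3497} = - \frac{19216098}{79628693} + \frac{32}{3497} = - \frac{64650576530}{278461539421}$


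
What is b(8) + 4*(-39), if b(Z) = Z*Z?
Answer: -92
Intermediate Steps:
b(Z) = Z²
b(8) + 4*(-39) = 8² + 4*(-39) = 64 - 156 = -92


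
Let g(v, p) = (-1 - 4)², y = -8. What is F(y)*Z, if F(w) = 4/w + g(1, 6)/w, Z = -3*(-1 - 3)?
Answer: -87/2 ≈ -43.500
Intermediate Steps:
Z = 12 (Z = -3*(-4) = 12)
g(v, p) = 25 (g(v, p) = (-5)² = 25)
F(w) = 29/w (F(w) = 4/w + 25/w = 29/w)
F(y)*Z = (29/(-8))*12 = (29*(-⅛))*12 = -29/8*12 = -87/2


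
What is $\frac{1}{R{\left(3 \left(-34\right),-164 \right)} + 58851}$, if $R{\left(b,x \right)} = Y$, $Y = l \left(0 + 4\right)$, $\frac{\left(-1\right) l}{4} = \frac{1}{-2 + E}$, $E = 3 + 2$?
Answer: $\frac{3}{176537} \approx 1.6994 \cdot 10^{-5}$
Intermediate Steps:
$E = 5$
$l = - \frac{4}{3}$ ($l = - \frac{4}{-2 + 5} = - \frac{4}{3} \approx -1.3333$)
$Y = - \frac{16}{3}$ ($Y = - \frac{4 \left(0 + 4\right)}{3} = \left(- \frac{4}{3}\right) 4 = - \frac{16}{3} \approx -5.3333$)
$R{\left(b,x \right)} = - \frac{16}{3}$
$\frac{1}{R{\left(3 \left(-34\right),-164 \right)} + 58851} = \frac{1}{- \frac{16}{3} + 58851} = \frac{1}{\frac{176537}{3}} = \frac{3}{176537}$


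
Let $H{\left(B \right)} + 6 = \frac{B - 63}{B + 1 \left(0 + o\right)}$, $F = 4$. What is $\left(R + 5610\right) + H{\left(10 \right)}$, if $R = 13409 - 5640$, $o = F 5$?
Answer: $\frac{401137}{30} \approx 13371.0$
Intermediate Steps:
$o = 20$ ($o = 4 \cdot 5 = 20$)
$R = 7769$ ($R = 13409 - 5640 = 7769$)
$H{\left(B \right)} = -6 + \frac{-63 + B}{20 + B}$ ($H{\left(B \right)} = -6 + \frac{B - 63}{B + 1 \left(0 + 20\right)} = -6 + \frac{-63 + B}{B + 1 \cdot 20} = -6 + \frac{-63 + B}{B + 20} = -6 + \frac{-63 + B}{20 + B}$)
$\left(R + 5610\right) + H{\left(10 \right)} = \left(7769 + 5610\right) + \frac{-183 - 50}{20 + 10} = 13379 + \frac{-183 - 50}{30} = 13379 + \frac{1}{30} \left(-233\right) = 13379 - \frac{233}{30} = \frac{401137}{30}$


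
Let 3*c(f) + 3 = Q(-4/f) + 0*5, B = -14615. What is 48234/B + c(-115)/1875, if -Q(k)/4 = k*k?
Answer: -717747638347/217443796875 ≈ -3.3008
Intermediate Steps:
Q(k) = -4*k**2 (Q(k) = -4*k*k = -4*k**2)
c(f) = -1 - 64/(3*f**2) (c(f) = -1 + (-4*16/f**2 + 0*5)/3 = -1 + (-64/f**2 + 0)/3 = -1 + (-64/f**2)/3 = -1 - 64/(3*f**2))
48234/B + c(-115)/1875 = 48234/(-14615) + (-1 - 64/3/(-115)**2)/1875 = 48234*(-1/14615) + (-1 - 64/3*1/13225)*(1/1875) = -48234/14615 + (-1 - 64/39675)*(1/1875) = -48234/14615 - 39739/39675*1/1875 = -48234/14615 - 39739/74390625 = -717747638347/217443796875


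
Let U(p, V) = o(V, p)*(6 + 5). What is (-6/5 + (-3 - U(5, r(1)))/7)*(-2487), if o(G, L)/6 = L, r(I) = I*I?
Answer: 4245309/35 ≈ 1.2129e+5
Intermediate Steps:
r(I) = I²
o(G, L) = 6*L
U(p, V) = 66*p (U(p, V) = (6*p)*(6 + 5) = (6*p)*11 = 66*p)
(-6/5 + (-3 - U(5, r(1)))/7)*(-2487) = (-6/5 + (-3 - 66*5)/7)*(-2487) = (-6*⅕ + (-3 - 1*330)*(⅐))*(-2487) = (-6/5 + (-3 - 330)*(⅐))*(-2487) = (-6/5 - 333*⅐)*(-2487) = (-6/5 - 333/7)*(-2487) = -1707/35*(-2487) = 4245309/35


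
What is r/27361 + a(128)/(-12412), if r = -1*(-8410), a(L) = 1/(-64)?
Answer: 6680662241/21734702848 ≈ 0.30737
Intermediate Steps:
a(L) = -1/64
r = 8410
r/27361 + a(128)/(-12412) = 8410/27361 - 1/64/(-12412) = 8410*(1/27361) - 1/64*(-1/12412) = 8410/27361 + 1/794368 = 6680662241/21734702848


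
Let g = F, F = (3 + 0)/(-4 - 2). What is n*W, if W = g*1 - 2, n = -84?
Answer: 210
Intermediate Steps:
F = -½ (F = 3/(-6) = 3*(-⅙) = -½ ≈ -0.50000)
g = -½ ≈ -0.50000
W = -5/2 (W = -½*1 - 2 = -½ - 2 = -5/2 ≈ -2.5000)
n*W = -84*(-5/2) = 210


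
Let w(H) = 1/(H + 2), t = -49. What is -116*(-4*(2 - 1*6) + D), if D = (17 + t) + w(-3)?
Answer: 1972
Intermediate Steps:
w(H) = 1/(2 + H)
D = -33 (D = (17 - 49) + 1/(2 - 3) = -32 + 1/(-1) = -32 - 1 = -33)
-116*(-4*(2 - 1*6) + D) = -116*(-4*(2 - 1*6) - 33) = -116*(-4*(2 - 6) - 33) = -116*(-4*(-4) - 33) = -116*(16 - 33) = -116*(-17) = 1972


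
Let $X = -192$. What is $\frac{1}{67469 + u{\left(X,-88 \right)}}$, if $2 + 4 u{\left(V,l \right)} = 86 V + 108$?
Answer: $\frac{2}{126735} \approx 1.5781 \cdot 10^{-5}$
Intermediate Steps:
$u{\left(V,l \right)} = \frac{53}{2} + \frac{43 V}{2}$ ($u{\left(V,l \right)} = - \frac{1}{2} + \frac{86 V + 108}{4} = - \frac{1}{2} + \frac{108 + 86 V}{4} = - \frac{1}{2} + \left(27 + \frac{43 V}{2}\right) = \frac{53}{2} + \frac{43 V}{2}$)
$\frac{1}{67469 + u{\left(X,-88 \right)}} = \frac{1}{67469 + \left(\frac{53}{2} + \frac{43}{2} \left(-192\right)\right)} = \frac{1}{67469 + \left(\frac{53}{2} - 4128\right)} = \frac{1}{67469 - \frac{8203}{2}} = \frac{1}{\frac{126735}{2}} = \frac{2}{126735}$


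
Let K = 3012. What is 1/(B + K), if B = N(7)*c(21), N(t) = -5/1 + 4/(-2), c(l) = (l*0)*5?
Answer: 1/3012 ≈ 0.00033201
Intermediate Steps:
c(l) = 0 (c(l) = 0*5 = 0)
N(t) = -7 (N(t) = -5*1 + 4*(-1/2) = -5 - 2 = -7)
B = 0 (B = -7*0 = 0)
1/(B + K) = 1/(0 + 3012) = 1/3012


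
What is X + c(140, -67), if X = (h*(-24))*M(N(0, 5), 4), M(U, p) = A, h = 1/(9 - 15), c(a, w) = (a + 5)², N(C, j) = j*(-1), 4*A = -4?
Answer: 21021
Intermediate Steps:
A = -1 (A = (¼)*(-4) = -1)
N(C, j) = -j
c(a, w) = (5 + a)²
h = -⅙ (h = 1/(-6) = -⅙ ≈ -0.16667)
M(U, p) = -1
X = -4 (X = -⅙*(-24)*(-1) = 4*(-1) = -4)
X + c(140, -67) = -4 + (5 + 140)² = -4 + 145² = -4 + 21025 = 21021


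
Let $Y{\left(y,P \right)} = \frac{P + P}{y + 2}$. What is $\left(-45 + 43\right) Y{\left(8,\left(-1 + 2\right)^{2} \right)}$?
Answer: $- \frac{2}{5} \approx -0.4$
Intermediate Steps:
$Y{\left(y,P \right)} = \frac{2 P}{2 + y}$
$\left(-45 + 43\right) Y{\left(8,\left(-1 + 2\right)^{2} \right)} = \left(-45 + 43\right) \frac{2 \left(-1 + 2\right)^{2}}{2 + 8} = - 2 \frac{2 \cdot 1^{2}}{10} = - 2 \cdot 2 \cdot 1 \cdot \frac{1}{10} = \left(-2\right) \frac{1}{5} = - \frac{2}{5}$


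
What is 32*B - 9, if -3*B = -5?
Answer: 133/3 ≈ 44.333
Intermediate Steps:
B = 5/3 (B = -1/3*(-5) = 5/3 ≈ 1.6667)
32*B - 9 = 32*(5/3) - 9 = 160/3 - 9 = 133/3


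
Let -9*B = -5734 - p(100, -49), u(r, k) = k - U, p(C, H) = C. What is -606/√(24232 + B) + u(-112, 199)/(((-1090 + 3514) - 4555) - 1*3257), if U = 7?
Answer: -16/449 - 909*√223922/111961 ≈ -3.8775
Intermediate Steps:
u(r, k) = -7 + k (u(r, k) = k - 1*7 = k - 7 = -7 + k)
B = 5834/9 (B = -(-5734 - 1*100)/9 = -(-5734 - 100)/9 = -⅑*(-5834) = 5834/9 ≈ 648.22)
-606/√(24232 + B) + u(-112, 199)/(((-1090 + 3514) - 4555) - 1*3257) = -606/√(24232 + 5834/9) + (-7 + 199)/(((-1090 + 3514) - 4555) - 1*3257) = -606*3*√223922/223922 + 192/((2424 - 4555) - 3257) = -606*3*√223922/223922 + 192/(-2131 - 3257) = -909*√223922/111961 + 192/(-5388) = -909*√223922/111961 + 192*(-1/5388) = -909*√223922/111961 - 16/449 = -16/449 - 909*√223922/111961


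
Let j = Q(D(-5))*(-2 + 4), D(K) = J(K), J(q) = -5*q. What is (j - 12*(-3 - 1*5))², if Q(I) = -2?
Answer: 8464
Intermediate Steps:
D(K) = -5*K
j = -4 (j = -2*(-2 + 4) = -2*2 = -4)
(j - 12*(-3 - 1*5))² = (-4 - 12*(-3 - 1*5))² = (-4 - 12*(-3 - 5))² = (-4 - 12*(-8))² = (-4 + 96)² = 92² = 8464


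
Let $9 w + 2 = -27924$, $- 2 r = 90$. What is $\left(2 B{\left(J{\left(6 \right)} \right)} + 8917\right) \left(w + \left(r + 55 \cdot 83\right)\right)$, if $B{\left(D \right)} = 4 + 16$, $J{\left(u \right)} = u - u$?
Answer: $\frac{114237578}{9} \approx 1.2693 \cdot 10^{7}$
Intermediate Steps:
$r = -45$ ($r = \left(- \frac{1}{2}\right) 90 = -45$)
$w = - \frac{27926}{9}$ ($w = - \frac{2}{9} + \frac{1}{9} \left(-27924\right) = - \frac{2}{9} - \frac{9308}{3} = - \frac{27926}{9} \approx -3102.9$)
$J{\left(u \right)} = 0$
$B{\left(D \right)} = 20$
$\left(2 B{\left(J{\left(6 \right)} \right)} + 8917\right) \left(w + \left(r + 55 \cdot 83\right)\right) = \left(2 \cdot 20 + 8917\right) \left(- \frac{27926}{9} + \left(-45 + 55 \cdot 83\right)\right) = \left(40 + 8917\right) \left(- \frac{27926}{9} + \left(-45 + 4565\right)\right) = 8957 \left(- \frac{27926}{9} + 4520\right) = 8957 \cdot \frac{12754}{9} = \frac{114237578}{9}$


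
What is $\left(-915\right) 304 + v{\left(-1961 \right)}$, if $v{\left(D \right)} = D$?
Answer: $-280121$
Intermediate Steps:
$\left(-915\right) 304 + v{\left(-1961 \right)} = \left(-915\right) 304 - 1961 = -278160 - 1961 = -280121$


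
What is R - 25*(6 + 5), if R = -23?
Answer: -298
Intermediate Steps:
R - 25*(6 + 5) = -23 - 25*(6 + 5) = -23 - 25*11 = -23 - 275 = -298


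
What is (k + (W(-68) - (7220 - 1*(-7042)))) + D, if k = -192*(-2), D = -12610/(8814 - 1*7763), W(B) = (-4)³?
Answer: -14665652/1051 ≈ -13954.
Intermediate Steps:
W(B) = -64
D = -12610/1051 (D = -12610/(8814 - 7763) = -12610/1051 ≈ -11.998)
k = 384
(k + (W(-68) - (7220 - 1*(-7042)))) + D = (384 + (-64 - (7220 - 1*(-7042)))) - 12610/1051 = (384 + (-64 - (7220 + 7042))) - 12610/1051 = (384 + (-64 - 1*14262)) - 12610/1051 = (384 + (-64 - 14262)) - 12610/1051 = (384 - 14326) - 12610/1051 = -13942 - 12610/1051 = -14665652/1051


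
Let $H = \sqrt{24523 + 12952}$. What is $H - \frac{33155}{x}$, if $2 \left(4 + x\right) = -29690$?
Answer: $\frac{33155}{14849} + 5 \sqrt{1499} \approx 195.82$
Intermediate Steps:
$x = -14849$ ($x = -4 + \frac{1}{2} \left(-29690\right) = -4 - 14845 = -14849$)
$H = 5 \sqrt{1499}$ ($H = \sqrt{37475} = 5 \sqrt{1499} \approx 193.58$)
$H - \frac{33155}{x} = 5 \sqrt{1499} - \frac{33155}{-14849} = 5 \sqrt{1499} - - \frac{33155}{14849} = 5 \sqrt{1499} + \frac{33155}{14849} = \frac{33155}{14849} + 5 \sqrt{1499}$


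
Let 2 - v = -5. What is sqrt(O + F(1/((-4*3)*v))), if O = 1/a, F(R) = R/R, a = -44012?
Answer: sqrt(484253033)/22006 ≈ 0.99999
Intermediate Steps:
v = 7 (v = 2 - 1*(-5) = 2 + 5 = 7)
F(R) = 1
O = -1/44012 (O = 1/(-44012) = -1/44012 ≈ -2.2721e-5)
sqrt(O + F(1/((-4*3)*v))) = sqrt(-1/44012 + 1) = sqrt(44011/44012) = sqrt(484253033)/22006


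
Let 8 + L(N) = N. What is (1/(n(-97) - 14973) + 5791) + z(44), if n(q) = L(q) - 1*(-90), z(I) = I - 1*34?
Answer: 86945387/14988 ≈ 5801.0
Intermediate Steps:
L(N) = -8 + N
z(I) = -34 + I (z(I) = I - 34 = -34 + I)
n(q) = 82 + q (n(q) = (-8 + q) - 1*(-90) = (-8 + q) + 90 = 82 + q)
(1/(n(-97) - 14973) + 5791) + z(44) = (1/((82 - 97) - 14973) + 5791) + (-34 + 44) = (1/(-15 - 14973) + 5791) + 10 = (1/(-14988) + 5791) + 10 = (-1/14988 + 5791) + 10 = 86795507/14988 + 10 = 86945387/14988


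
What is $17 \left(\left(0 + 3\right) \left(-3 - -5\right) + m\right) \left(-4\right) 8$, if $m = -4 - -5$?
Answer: $-3808$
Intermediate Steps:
$m = 1$ ($m = -4 + 5 = 1$)
$17 \left(\left(0 + 3\right) \left(-3 - -5\right) + m\right) \left(-4\right) 8 = 17 \left(\left(0 + 3\right) \left(-3 - -5\right) + 1\right) \left(-4\right) 8 = 17 \left(3 \left(-3 + 5\right) + 1\right) \left(-4\right) 8 = 17 \left(3 \cdot 2 + 1\right) \left(-4\right) 8 = 17 \left(6 + 1\right) \left(-4\right) 8 = 17 \cdot 7 \left(-4\right) 8 = 17 \left(-28\right) 8 = \left(-476\right) 8 = -3808$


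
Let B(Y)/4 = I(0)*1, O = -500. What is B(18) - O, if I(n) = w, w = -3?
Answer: 488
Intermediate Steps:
I(n) = -3
B(Y) = -12 (B(Y) = 4*(-3*1) = 4*(-3) = -12)
B(18) - O = -12 - 1*(-500) = -12 + 500 = 488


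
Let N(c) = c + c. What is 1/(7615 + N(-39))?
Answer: 1/7537 ≈ 0.00013268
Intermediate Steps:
N(c) = 2*c
1/(7615 + N(-39)) = 1/(7615 + 2*(-39)) = 1/(7615 - 78) = 1/7537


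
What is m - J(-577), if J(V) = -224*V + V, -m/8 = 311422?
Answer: -2620047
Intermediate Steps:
m = -2491376 (m = -8*311422 = -2491376)
J(V) = -223*V
m - J(-577) = -2491376 - (-223)*(-577) = -2491376 - 1*128671 = -2491376 - 128671 = -2620047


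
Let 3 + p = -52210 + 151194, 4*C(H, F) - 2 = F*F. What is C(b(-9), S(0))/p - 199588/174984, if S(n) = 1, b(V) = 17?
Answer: -9877644295/8660045652 ≈ -1.1406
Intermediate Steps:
C(H, F) = ½ + F²/4 (C(H, F) = ½ + (F*F)/4 = ½ + F²/4)
p = 98981 (p = -3 + (-52210 + 151194) = -3 + 98984 = 98981)
C(b(-9), S(0))/p - 199588/174984 = (½ + (¼)*1²)/98981 - 199588/174984 = (½ + (¼)*1)*(1/98981) - 199588*1/174984 = (½ + ¼)*(1/98981) - 49897/43746 = (¾)*(1/98981) - 49897/43746 = 3/395924 - 49897/43746 = -9877644295/8660045652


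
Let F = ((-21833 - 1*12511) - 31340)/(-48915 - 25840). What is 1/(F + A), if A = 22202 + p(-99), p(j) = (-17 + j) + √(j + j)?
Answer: 61714162709785/1363073776428736973 - 16764930075*I*√22/2726147552857473946 ≈ 4.5276e-5 - 2.8845e-8*I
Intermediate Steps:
F = 65684/74755 (F = ((-21833 - 12511) - 31340)/(-74755) = (-34344 - 31340)*(-1/74755) = -65684*(-1/74755) = 65684/74755 ≈ 0.87866)
p(j) = -17 + j + √2*√j (p(j) = (-17 + j) + √(2*j) = (-17 + j) + √2*√j = -17 + j + √2*√j)
A = 22086 + 3*I*√22 (A = 22202 + (-17 - 99 + √2*√(-99)) = 22202 + (-17 - 99 + √2*(3*I*√11)) = 22202 + (-17 - 99 + 3*I*√22) = 22202 + (-116 + 3*I*√22) = 22086 + 3*I*√22 ≈ 22086.0 + 14.071*I)
1/(F + A) = 1/(65684/74755 + (22086 + 3*I*√22)) = 1/(1651104614/74755 + 3*I*√22)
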